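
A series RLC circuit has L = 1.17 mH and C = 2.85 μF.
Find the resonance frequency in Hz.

Step 1 — Resonance condition Im(Z)=0 gives ω₀ = 1/√(LC).
Step 2 — ω₀ = 1/√(0.00117·2.85e-06) = 1.732e+04 rad/s.
Step 3 — f₀ = ω₀/(2π) = 2756 Hz.

f₀ = 2756 Hz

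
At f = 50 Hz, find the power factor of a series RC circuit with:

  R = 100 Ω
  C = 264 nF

Step 1 — Angular frequency: ω = 2π·f = 2π·50 = 314.2 rad/s.
Step 2 — Component impedances:
  R: Z = R = 100 Ω
  C: Z = 1/(jωC) = -j/(ω·C) = 0 - j1.206e+04 Ω
Step 3 — Series combination: Z_total = R + C = 100 - j1.206e+04 Ω = 1.206e+04∠-89.5° Ω.
Step 4 — Power factor: PF = cos(φ) = Re(Z)/|Z| = 100/12057.6 = 0.008294.
Step 5 — Type: Im(Z) = -1.206e+04 ⇒ leading (phase φ = -89.5°).

PF = 0.008294 (leading, φ = -89.5°)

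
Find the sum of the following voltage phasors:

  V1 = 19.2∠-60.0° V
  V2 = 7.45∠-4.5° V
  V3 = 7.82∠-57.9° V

Step 1 — Convert each phasor to rectangular form:
  V1 = 19.2·(cos(-60.0°) + j·sin(-60.0°)) = 9.6 - j16.63 V
  V2 = 7.45·(cos(-4.5°) + j·sin(-4.5°)) = 7.427 - j0.5845 V
  V3 = 7.82·(cos(-57.9°) + j·sin(-57.9°)) = 4.156 - j6.624 V
Step 2 — Sum components: V_total = 21.18 - j23.84 V.
Step 3 — Convert to polar: |V_total| = 31.89 V, ∠V_total = -48.4°.

V_total = 31.89∠-48.4° V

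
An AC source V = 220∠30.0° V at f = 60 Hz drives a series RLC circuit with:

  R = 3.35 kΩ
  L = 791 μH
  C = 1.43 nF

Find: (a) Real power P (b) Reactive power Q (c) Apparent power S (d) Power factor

Step 1 — Angular frequency: ω = 2π·f = 2π·60 = 377 rad/s.
Step 2 — Component impedances:
  R: Z = R = 3350 Ω
  L: Z = jωL = j·377·0.000791 = 0 + j0.2982 Ω
  C: Z = 1/(jωC) = -j/(ω·C) = 0 - j1.855e+06 Ω
Step 3 — Series combination: Z_total = R + L + C = 3350 - j1.855e+06 Ω = 1.855e+06∠-89.9° Ω.
Step 4 — Source phasor: V = 220∠30.0° V = 190.5 + j110 V.
Step 5 — Current: I = V / Z = -5.912e-05 + j0.0001028 A = 0.0001186∠119.9° A.
Step 6 — Complex power: S = V·I* = 4.712e-05 - j0.02609 VA.
Step 7 — Real power: P = Re(S) = 4.712e-05 W.
Step 8 — Reactive power: Q = Im(S) = -0.02609 VAR.
Step 9 — Apparent power: |S| = 0.02609 VA.
Step 10 — Power factor: PF = P/|S| = 0.001806 (leading).

(a) P = 4.712e-05 W  (b) Q = -0.02609 VAR  (c) S = 0.02609 VA  (d) PF = 0.001806 (leading)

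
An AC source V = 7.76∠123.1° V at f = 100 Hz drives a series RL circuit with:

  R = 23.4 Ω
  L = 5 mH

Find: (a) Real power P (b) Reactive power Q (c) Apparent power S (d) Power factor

Step 1 — Angular frequency: ω = 2π·f = 2π·100 = 628.3 rad/s.
Step 2 — Component impedances:
  R: Z = R = 23.4 Ω
  L: Z = jωL = j·628.3·0.005 = 0 + j3.142 Ω
Step 3 — Series combination: Z_total = R + L = 23.4 + j3.142 Ω = 23.61∠7.6° Ω.
Step 4 — Source phasor: V = 7.76∠123.1° V = -4.238 + j6.501 V.
Step 5 — Current: I = V / Z = -0.1413 + j0.2968 A = 0.3287∠115.5° A.
Step 6 — Complex power: S = V·I* = 2.528 + j0.3394 VA.
Step 7 — Real power: P = Re(S) = 2.528 W.
Step 8 — Reactive power: Q = Im(S) = 0.3394 VAR.
Step 9 — Apparent power: |S| = 2.551 VA.
Step 10 — Power factor: PF = P/|S| = 0.9911 (lagging).

(a) P = 2.528 W  (b) Q = 0.3394 VAR  (c) S = 2.551 VA  (d) PF = 0.9911 (lagging)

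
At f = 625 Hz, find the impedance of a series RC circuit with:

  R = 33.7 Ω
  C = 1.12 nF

Step 1 — Angular frequency: ω = 2π·f = 2π·625 = 3927 rad/s.
Step 2 — Component impedances:
  R: Z = R = 33.7 Ω
  C: Z = 1/(jωC) = -j/(ω·C) = 0 - j2.274e+05 Ω
Step 3 — Series combination: Z_total = R + C = 33.7 - j2.274e+05 Ω = 2.274e+05∠-90.0° Ω.

Z = 33.7 - j2.274e+05 Ω = 2.274e+05∠-90.0° Ω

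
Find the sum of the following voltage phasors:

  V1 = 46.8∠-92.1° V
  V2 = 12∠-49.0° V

Step 1 — Convert each phasor to rectangular form:
  V1 = 46.8·(cos(-92.1°) + j·sin(-92.1°)) = -1.715 - j46.77 V
  V2 = 12·(cos(-49.0°) + j·sin(-49.0°)) = 7.873 - j9.057 V
Step 2 — Sum components: V_total = 6.158 - j55.83 V.
Step 3 — Convert to polar: |V_total| = 56.16 V, ∠V_total = -83.7°.

V_total = 56.16∠-83.7° V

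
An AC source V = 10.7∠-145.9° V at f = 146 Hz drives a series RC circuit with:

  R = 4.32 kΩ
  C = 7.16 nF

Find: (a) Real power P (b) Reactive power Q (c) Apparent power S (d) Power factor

Step 1 — Angular frequency: ω = 2π·f = 2π·146 = 917.3 rad/s.
Step 2 — Component impedances:
  R: Z = R = 4320 Ω
  C: Z = 1/(jωC) = -j/(ω·C) = 0 - j1.522e+05 Ω
Step 3 — Series combination: Z_total = R + C = 4320 - j1.522e+05 Ω = 1.523e+05∠-88.4° Ω.
Step 4 — Source phasor: V = 10.7∠-145.9° V = -8.86 - j5.999 V.
Step 5 — Current: I = V / Z = 3.772e-05 - j5.927e-05 A = 7.025e-05∠-57.5° A.
Step 6 — Complex power: S = V·I* = 2.132e-05 - j0.0007514 VA.
Step 7 — Real power: P = Re(S) = 2.132e-05 W.
Step 8 — Reactive power: Q = Im(S) = -0.0007514 VAR.
Step 9 — Apparent power: |S| = 0.0007517 VA.
Step 10 — Power factor: PF = P/|S| = 0.02836 (leading).

(a) P = 2.132e-05 W  (b) Q = -0.0007514 VAR  (c) S = 0.0007517 VA  (d) PF = 0.02836 (leading)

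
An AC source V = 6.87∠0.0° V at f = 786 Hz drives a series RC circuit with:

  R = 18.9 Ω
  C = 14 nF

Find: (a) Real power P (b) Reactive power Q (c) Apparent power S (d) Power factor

Step 1 — Angular frequency: ω = 2π·f = 2π·786 = 4939 rad/s.
Step 2 — Component impedances:
  R: Z = R = 18.9 Ω
  C: Z = 1/(jωC) = -j/(ω·C) = 0 - j1.446e+04 Ω
Step 3 — Series combination: Z_total = R + C = 18.9 - j1.446e+04 Ω = 1.446e+04∠-89.9° Ω.
Step 4 — Source phasor: V = 6.87∠0.0° V = 6.87 V.
Step 5 — Current: I = V / Z = 6.207e-07 + j0.000475 A = 0.000475∠89.9° A.
Step 6 — Complex power: S = V·I* = 4.264e-06 - j0.003263 VA.
Step 7 — Real power: P = Re(S) = 4.264e-06 W.
Step 8 — Reactive power: Q = Im(S) = -0.003263 VAR.
Step 9 — Apparent power: |S| = 0.003263 VA.
Step 10 — Power factor: PF = P/|S| = 0.001307 (leading).

(a) P = 4.264e-06 W  (b) Q = -0.003263 VAR  (c) S = 0.003263 VA  (d) PF = 0.001307 (leading)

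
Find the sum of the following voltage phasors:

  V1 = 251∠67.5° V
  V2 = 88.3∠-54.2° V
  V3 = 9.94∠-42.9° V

Step 1 — Convert each phasor to rectangular form:
  V1 = 251·(cos(67.5°) + j·sin(67.5°)) = 96.05 + j231.9 V
  V2 = 88.3·(cos(-54.2°) + j·sin(-54.2°)) = 51.65 - j71.62 V
  V3 = 9.94·(cos(-42.9°) + j·sin(-42.9°)) = 7.281 - j6.766 V
Step 2 — Sum components: V_total = 155 + j153.5 V.
Step 3 — Convert to polar: |V_total| = 218.1 V, ∠V_total = 44.7°.

V_total = 218.1∠44.7° V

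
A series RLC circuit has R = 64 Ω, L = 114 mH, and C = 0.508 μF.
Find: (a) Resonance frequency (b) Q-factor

Step 1 — Resonance condition Im(Z)=0 gives ω₀ = 1/√(LC).
Step 2 — ω₀ = 1/√(0.114·5.08e-07) = 4155 rad/s.
Step 3 — f₀ = ω₀/(2π) = 661.4 Hz.
Step 4 — Series Q: Q = ω₀L/R = 4155·0.114/64 = 7.402.

(a) f₀ = 661.4 Hz  (b) Q = 7.402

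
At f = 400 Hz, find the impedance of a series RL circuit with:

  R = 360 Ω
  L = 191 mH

Step 1 — Angular frequency: ω = 2π·f = 2π·400 = 2513 rad/s.
Step 2 — Component impedances:
  R: Z = R = 360 Ω
  L: Z = jωL = j·2513·0.191 = 0 + j480 Ω
Step 3 — Series combination: Z_total = R + L = 360 + j480 Ω = 600∠53.1° Ω.

Z = 360 + j480 Ω = 600∠53.1° Ω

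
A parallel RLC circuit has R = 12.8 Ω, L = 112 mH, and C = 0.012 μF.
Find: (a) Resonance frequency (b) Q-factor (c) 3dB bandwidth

Step 1 — Resonance: ω₀ = 1/√(LC) = 1/√(0.112·1.2e-08) = 2.728e+04 rad/s.
Step 2 — f₀ = ω₀/(2π) = 4341 Hz.
Step 3 — Parallel Q: Q = R/(ω₀L) = 12.8/(2.728e+04·0.112) = 0.00419.
Step 4 — Bandwidth: Δω = ω₀/Q = 6.51e+06 rad/s; BW = Δω/(2π) = 1.036e+06 Hz.

(a) f₀ = 4341 Hz  (b) Q = 0.00419  (c) BW = 1.036e+06 Hz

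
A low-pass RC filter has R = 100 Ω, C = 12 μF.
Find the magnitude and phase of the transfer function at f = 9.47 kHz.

Step 1 — Angular frequency: ω = 2π·9470 = 5.95e+04 rad/s.
Step 2 — Transfer function: H(jω) = 1/(1 + jωRC).
Step 3 — Denominator: 1 + jωRC = 1 + j·5.95e+04·100·1.2e-05 = 1 + j71.4.
Step 4 — H = 0.0001961 - j0.014.
Step 5 — Magnitude: |H| = 0.014 (-37.1 dB); phase: φ = -89.2°.

|H| = 0.014 (-37.1 dB), φ = -89.2°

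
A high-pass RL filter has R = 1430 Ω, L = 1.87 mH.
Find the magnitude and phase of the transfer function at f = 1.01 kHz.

Step 1 — Angular frequency: ω = 2π·1010 = 6346 rad/s.
Step 2 — Transfer function: H(jω) = jωL/(R + jωL).
Step 3 — Numerator jωL = j·11.87; denominator R + jωL = 1430 + j11.87.
Step 4 — H = 6.886e-05 + j0.008298.
Step 5 — Magnitude: |H| = 0.008298 (-41.6 dB); phase: φ = 89.5°.

|H| = 0.008298 (-41.6 dB), φ = 89.5°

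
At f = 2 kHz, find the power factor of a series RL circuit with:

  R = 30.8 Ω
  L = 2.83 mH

Step 1 — Angular frequency: ω = 2π·f = 2π·2000 = 1.257e+04 rad/s.
Step 2 — Component impedances:
  R: Z = R = 30.8 Ω
  L: Z = jωL = j·1.257e+04·0.00283 = 0 + j35.56 Ω
Step 3 — Series combination: Z_total = R + L = 30.8 + j35.56 Ω = 47.05∠49.1° Ω.
Step 4 — Power factor: PF = cos(φ) = Re(Z)/|Z| = 30.8/47.046 = 0.6547.
Step 5 — Type: Im(Z) = 35.56 ⇒ lagging (phase φ = 49.1°).

PF = 0.6547 (lagging, φ = 49.1°)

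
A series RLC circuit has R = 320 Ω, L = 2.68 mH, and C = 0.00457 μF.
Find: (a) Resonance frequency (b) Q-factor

Step 1 — Resonance condition Im(Z)=0 gives ω₀ = 1/√(LC).
Step 2 — ω₀ = 1/√(0.00268·4.57e-09) = 2.857e+05 rad/s.
Step 3 — f₀ = ω₀/(2π) = 4.548e+04 Hz.
Step 4 — Series Q: Q = ω₀L/R = 2.857e+05·0.00268/320 = 2.393.

(a) f₀ = 4.548e+04 Hz  (b) Q = 2.393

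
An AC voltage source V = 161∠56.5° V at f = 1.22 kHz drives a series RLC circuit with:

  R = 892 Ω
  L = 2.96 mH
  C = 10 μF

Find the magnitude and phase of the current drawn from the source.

Step 1 — Angular frequency: ω = 2π·f = 2π·1220 = 7665 rad/s.
Step 2 — Component impedances:
  R: Z = R = 892 Ω
  L: Z = jωL = j·7665·0.00296 = 0 + j22.69 Ω
  C: Z = 1/(jωC) = -j/(ω·C) = 0 - j13.05 Ω
Step 3 — Series combination: Z_total = R + L + C = 892 + j9.644 Ω = 892.1∠0.6° Ω.
Step 4 — Source phasor: V = 161∠56.5° V = 88.86 + j134.3 V.
Step 5 — Ohm's law: I = V / Z_total = (88.86 + j134.3) / (892 + j9.644) = 0.1012 + j0.1494 A.
Step 6 — Convert to polar: |I| = 0.1805 A, ∠I = 55.9°.

I = 0.1805∠55.9° A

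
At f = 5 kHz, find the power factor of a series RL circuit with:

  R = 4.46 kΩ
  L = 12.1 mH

Step 1 — Angular frequency: ω = 2π·f = 2π·5000 = 3.142e+04 rad/s.
Step 2 — Component impedances:
  R: Z = R = 4460 Ω
  L: Z = jωL = j·3.142e+04·0.0121 = 0 + j380.1 Ω
Step 3 — Series combination: Z_total = R + L = 4460 + j380.1 Ω = 4476∠4.9° Ω.
Step 4 — Power factor: PF = cos(φ) = Re(Z)/|Z| = 4460/4476 = 0.9964.
Step 5 — Type: Im(Z) = 380.1 ⇒ lagging (phase φ = 4.9°).

PF = 0.9964 (lagging, φ = 4.9°)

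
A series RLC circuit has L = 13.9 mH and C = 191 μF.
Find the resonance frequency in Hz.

Step 1 — Resonance condition Im(Z)=0 gives ω₀ = 1/√(LC).
Step 2 — ω₀ = 1/√(0.0139·0.000191) = 613.7 rad/s.
Step 3 — f₀ = ω₀/(2π) = 97.68 Hz.

f₀ = 97.68 Hz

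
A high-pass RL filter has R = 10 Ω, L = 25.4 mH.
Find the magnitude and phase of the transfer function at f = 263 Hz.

Step 1 — Angular frequency: ω = 2π·263 = 1652 rad/s.
Step 2 — Transfer function: H(jω) = jωL/(R + jωL).
Step 3 — Numerator jωL = j·41.97; denominator R + jωL = 10 + j41.97.
Step 4 — H = 0.9463 + j0.2255.
Step 5 — Magnitude: |H| = 0.9728 (-0.2 dB); phase: φ = 13.4°.

|H| = 0.9728 (-0.2 dB), φ = 13.4°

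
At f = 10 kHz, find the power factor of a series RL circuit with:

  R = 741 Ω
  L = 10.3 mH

Step 1 — Angular frequency: ω = 2π·f = 2π·1e+04 = 6.283e+04 rad/s.
Step 2 — Component impedances:
  R: Z = R = 741 Ω
  L: Z = jωL = j·6.283e+04·0.0103 = 0 + j647.2 Ω
Step 3 — Series combination: Z_total = R + L = 741 + j647.2 Ω = 983.8∠41.1° Ω.
Step 4 — Power factor: PF = cos(φ) = Re(Z)/|Z| = 741/983.8 = 0.7532.
Step 5 — Type: Im(Z) = 647.2 ⇒ lagging (phase φ = 41.1°).

PF = 0.7532 (lagging, φ = 41.1°)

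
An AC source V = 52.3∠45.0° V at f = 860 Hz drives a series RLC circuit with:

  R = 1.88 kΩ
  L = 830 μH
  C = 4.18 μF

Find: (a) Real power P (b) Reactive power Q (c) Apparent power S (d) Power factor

Step 1 — Angular frequency: ω = 2π·f = 2π·860 = 5404 rad/s.
Step 2 — Component impedances:
  R: Z = R = 1880 Ω
  L: Z = jωL = j·5404·0.00083 = 0 + j4.485 Ω
  C: Z = 1/(jωC) = -j/(ω·C) = 0 - j44.27 Ω
Step 3 — Series combination: Z_total = R + L + C = 1880 - j39.79 Ω = 1880∠-1.2° Ω.
Step 4 — Source phasor: V = 52.3∠45.0° V = 36.98 + j36.98 V.
Step 5 — Current: I = V / Z = 0.01925 + j0.02008 A = 0.02781∠46.2° A.
Step 6 — Complex power: S = V·I* = 1.454 - j0.03078 VA.
Step 7 — Real power: P = Re(S) = 1.454 W.
Step 8 — Reactive power: Q = Im(S) = -0.03078 VAR.
Step 9 — Apparent power: |S| = 1.455 VA.
Step 10 — Power factor: PF = P/|S| = 0.9998 (leading).

(a) P = 1.454 W  (b) Q = -0.03078 VAR  (c) S = 1.455 VA  (d) PF = 0.9998 (leading)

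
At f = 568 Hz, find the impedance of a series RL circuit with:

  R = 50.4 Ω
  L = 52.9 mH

Step 1 — Angular frequency: ω = 2π·f = 2π·568 = 3569 rad/s.
Step 2 — Component impedances:
  R: Z = R = 50.4 Ω
  L: Z = jωL = j·3569·0.0529 = 0 + j188.8 Ω
Step 3 — Series combination: Z_total = R + L = 50.4 + j188.8 Ω = 195.4∠75.1° Ω.

Z = 50.4 + j188.8 Ω = 195.4∠75.1° Ω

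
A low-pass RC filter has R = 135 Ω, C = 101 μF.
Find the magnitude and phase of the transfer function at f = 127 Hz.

Step 1 — Angular frequency: ω = 2π·127 = 798 rad/s.
Step 2 — Transfer function: H(jω) = 1/(1 + jωRC).
Step 3 — Denominator: 1 + jωRC = 1 + j·798·135·0.000101 = 1 + j10.88.
Step 4 — H = 0.008377 - j0.09114.
Step 5 — Magnitude: |H| = 0.09152 (-20.8 dB); phase: φ = -84.7°.

|H| = 0.09152 (-20.8 dB), φ = -84.7°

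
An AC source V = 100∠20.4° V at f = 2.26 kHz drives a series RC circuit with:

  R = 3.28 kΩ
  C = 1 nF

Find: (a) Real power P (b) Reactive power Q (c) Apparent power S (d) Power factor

Step 1 — Angular frequency: ω = 2π·f = 2π·2260 = 1.42e+04 rad/s.
Step 2 — Component impedances:
  R: Z = R = 3280 Ω
  C: Z = 1/(jωC) = -j/(ω·C) = 0 - j7.042e+04 Ω
Step 3 — Series combination: Z_total = R + C = 3280 - j7.042e+04 Ω = 7.05e+04∠-87.3° Ω.
Step 4 — Source phasor: V = 100∠20.4° V = 93.73 + j34.86 V.
Step 5 — Current: I = V / Z = -0.000432 + j0.001351 A = 0.001418∠107.7° A.
Step 6 — Complex power: S = V·I* = 0.006599 - j0.1417 VA.
Step 7 — Real power: P = Re(S) = 0.006599 W.
Step 8 — Reactive power: Q = Im(S) = -0.1417 VAR.
Step 9 — Apparent power: |S| = 0.1418 VA.
Step 10 — Power factor: PF = P/|S| = 0.04653 (leading).

(a) P = 0.006599 W  (b) Q = -0.1417 VAR  (c) S = 0.1418 VA  (d) PF = 0.04653 (leading)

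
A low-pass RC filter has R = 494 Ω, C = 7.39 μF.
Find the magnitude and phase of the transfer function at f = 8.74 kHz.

Step 1 — Angular frequency: ω = 2π·8740 = 5.492e+04 rad/s.
Step 2 — Transfer function: H(jω) = 1/(1 + jωRC).
Step 3 — Denominator: 1 + jωRC = 1 + j·5.492e+04·494·7.39e-06 = 1 + j200.5.
Step 4 — H = 2.488e-05 - j0.004988.
Step 5 — Magnitude: |H| = 0.004988 (-46.0 dB); phase: φ = -89.7°.

|H| = 0.004988 (-46.0 dB), φ = -89.7°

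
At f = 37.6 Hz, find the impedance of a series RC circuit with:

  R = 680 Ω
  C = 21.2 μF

Step 1 — Angular frequency: ω = 2π·f = 2π·37.6 = 236.2 rad/s.
Step 2 — Component impedances:
  R: Z = R = 680 Ω
  C: Z = 1/(jωC) = -j/(ω·C) = 0 - j199.7 Ω
Step 3 — Series combination: Z_total = R + C = 680 - j199.7 Ω = 708.7∠-16.4° Ω.

Z = 680 - j199.7 Ω = 708.7∠-16.4° Ω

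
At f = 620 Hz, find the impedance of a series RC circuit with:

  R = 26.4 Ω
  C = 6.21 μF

Step 1 — Angular frequency: ω = 2π·f = 2π·620 = 3896 rad/s.
Step 2 — Component impedances:
  R: Z = R = 26.4 Ω
  C: Z = 1/(jωC) = -j/(ω·C) = 0 - j41.34 Ω
Step 3 — Series combination: Z_total = R + C = 26.4 - j41.34 Ω = 49.05∠-57.4° Ω.

Z = 26.4 - j41.34 Ω = 49.05∠-57.4° Ω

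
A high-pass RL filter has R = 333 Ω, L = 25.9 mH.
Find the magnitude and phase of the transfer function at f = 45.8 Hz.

Step 1 — Angular frequency: ω = 2π·45.8 = 287.8 rad/s.
Step 2 — Transfer function: H(jω) = jωL/(R + jωL).
Step 3 — Numerator jωL = j·7.453; denominator R + jωL = 333 + j7.453.
Step 4 — H = 0.0005007 + j0.02237.
Step 5 — Magnitude: |H| = 0.02238 (-33.0 dB); phase: φ = 88.7°.

|H| = 0.02238 (-33.0 dB), φ = 88.7°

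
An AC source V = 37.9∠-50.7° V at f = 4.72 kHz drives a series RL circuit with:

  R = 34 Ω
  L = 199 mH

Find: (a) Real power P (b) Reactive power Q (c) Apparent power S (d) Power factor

Step 1 — Angular frequency: ω = 2π·f = 2π·4720 = 2.966e+04 rad/s.
Step 2 — Component impedances:
  R: Z = R = 34 Ω
  L: Z = jωL = j·2.966e+04·0.199 = 0 + j5902 Ω
Step 3 — Series combination: Z_total = R + L = 34 + j5902 Ω = 5902∠89.7° Ω.
Step 4 — Source phasor: V = 37.9∠-50.7° V = 24.01 - j29.33 V.
Step 5 — Current: I = V / Z = -0.004946 - j0.004096 A = 0.006422∠-140.4° A.
Step 6 — Complex power: S = V·I* = 0.001402 + j0.2434 VA.
Step 7 — Real power: P = Re(S) = 0.001402 W.
Step 8 — Reactive power: Q = Im(S) = 0.2434 VAR.
Step 9 — Apparent power: |S| = 0.2434 VA.
Step 10 — Power factor: PF = P/|S| = 0.005761 (lagging).

(a) P = 0.001402 W  (b) Q = 0.2434 VAR  (c) S = 0.2434 VA  (d) PF = 0.005761 (lagging)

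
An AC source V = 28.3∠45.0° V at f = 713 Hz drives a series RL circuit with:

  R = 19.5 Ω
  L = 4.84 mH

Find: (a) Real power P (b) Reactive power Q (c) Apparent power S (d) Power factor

Step 1 — Angular frequency: ω = 2π·f = 2π·713 = 4480 rad/s.
Step 2 — Component impedances:
  R: Z = R = 19.5 Ω
  L: Z = jωL = j·4480·0.00484 = 0 + j21.68 Ω
Step 3 — Series combination: Z_total = R + L = 19.5 + j21.68 Ω = 29.16∠48.0° Ω.
Step 4 — Source phasor: V = 28.3∠45.0° V = 20.01 + j20.01 V.
Step 5 — Current: I = V / Z = 0.9691 - j0.05136 A = 0.9705∠-3.0° A.
Step 6 — Complex power: S = V·I* = 18.36 + j20.42 VA.
Step 7 — Real power: P = Re(S) = 18.36 W.
Step 8 — Reactive power: Q = Im(S) = 20.42 VAR.
Step 9 — Apparent power: |S| = 27.46 VA.
Step 10 — Power factor: PF = P/|S| = 0.6687 (lagging).

(a) P = 18.36 W  (b) Q = 20.42 VAR  (c) S = 27.46 VA  (d) PF = 0.6687 (lagging)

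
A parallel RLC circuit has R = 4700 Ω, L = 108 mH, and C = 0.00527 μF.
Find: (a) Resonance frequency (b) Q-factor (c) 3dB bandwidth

Step 1 — Resonance: ω₀ = 1/√(LC) = 1/√(0.108·5.27e-09) = 4.192e+04 rad/s.
Step 2 — f₀ = ω₀/(2π) = 6671 Hz.
Step 3 — Parallel Q: Q = R/(ω₀L) = 4700/(4.192e+04·0.108) = 1.038.
Step 4 — Bandwidth: Δω = ω₀/Q = 4.037e+04 rad/s; BW = Δω/(2π) = 6426 Hz.

(a) f₀ = 6671 Hz  (b) Q = 1.038  (c) BW = 6426 Hz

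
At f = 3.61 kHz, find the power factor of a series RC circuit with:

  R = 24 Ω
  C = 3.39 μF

Step 1 — Angular frequency: ω = 2π·f = 2π·3610 = 2.268e+04 rad/s.
Step 2 — Component impedances:
  R: Z = R = 24 Ω
  C: Z = 1/(jωC) = -j/(ω·C) = 0 - j13.01 Ω
Step 3 — Series combination: Z_total = R + C = 24 - j13.01 Ω = 27.3∠-28.5° Ω.
Step 4 — Power factor: PF = cos(φ) = Re(Z)/|Z| = 24/27.297 = 0.8792.
Step 5 — Type: Im(Z) = -13.01 ⇒ leading (phase φ = -28.5°).

PF = 0.8792 (leading, φ = -28.5°)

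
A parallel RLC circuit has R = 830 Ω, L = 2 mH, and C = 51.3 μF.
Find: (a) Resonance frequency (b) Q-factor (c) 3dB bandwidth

Step 1 — Resonance: ω₀ = 1/√(LC) = 1/√(0.002·5.13e-05) = 3122 rad/s.
Step 2 — f₀ = ω₀/(2π) = 496.9 Hz.
Step 3 — Parallel Q: Q = R/(ω₀L) = 830/(3122·0.002) = 132.9.
Step 4 — Bandwidth: Δω = ω₀/Q = 23.49 rad/s; BW = Δω/(2π) = 3.738 Hz.

(a) f₀ = 496.9 Hz  (b) Q = 132.9  (c) BW = 3.738 Hz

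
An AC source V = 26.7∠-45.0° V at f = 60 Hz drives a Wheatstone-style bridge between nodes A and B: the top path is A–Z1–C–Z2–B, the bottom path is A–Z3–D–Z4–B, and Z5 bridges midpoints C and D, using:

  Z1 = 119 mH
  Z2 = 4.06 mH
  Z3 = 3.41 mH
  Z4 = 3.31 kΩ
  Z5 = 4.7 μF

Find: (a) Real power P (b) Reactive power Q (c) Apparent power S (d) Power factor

Step 1 — Angular frequency: ω = 2π·f = 2π·60 = 377 rad/s.
Step 2 — Component impedances:
  Z1: Z = jωL = j·377·0.119 = 0 + j44.86 Ω
  Z2: Z = jωL = j·377·0.00406 = 0 + j1.531 Ω
  Z3: Z = jωL = j·377·0.00341 = 0 + j1.286 Ω
  Z4: Z = R = 3310 Ω
  Z5: Z = 1/(jωC) = -j/(ω·C) = 0 - j564.4 Ω
Step 3 — Bridge requires nodal analysis (the Z5 bridge couples midpoints C and D, so the two paths cannot be reduced to a simple series/parallel combination). Setting node B to ground and injecting 1 A at node A, the 3-node admittance system at A, C, D solves to V_A = Z_AB = 0.7668 + j50.26 Ω = 50.27∠89.1° Ω.
Step 4 — Source phasor: V = 26.7∠-45.0° V = 18.88 - j18.88 V.
Step 5 — Current: I = V / Z = -0.3698 - j0.3813 A = 0.5311∠-134.1° A.
Step 6 — Complex power: S = V·I* = 0.2163 + j14.18 VA.
Step 7 — Real power: P = Re(S) = 0.2163 W.
Step 8 — Reactive power: Q = Im(S) = 14.18 VAR.
Step 9 — Apparent power: |S| = 14.18 VA.
Step 10 — Power factor: PF = P/|S| = 0.01525 (lagging).

(a) P = 0.2163 W  (b) Q = 14.18 VAR  (c) S = 14.18 VA  (d) PF = 0.01525 (lagging)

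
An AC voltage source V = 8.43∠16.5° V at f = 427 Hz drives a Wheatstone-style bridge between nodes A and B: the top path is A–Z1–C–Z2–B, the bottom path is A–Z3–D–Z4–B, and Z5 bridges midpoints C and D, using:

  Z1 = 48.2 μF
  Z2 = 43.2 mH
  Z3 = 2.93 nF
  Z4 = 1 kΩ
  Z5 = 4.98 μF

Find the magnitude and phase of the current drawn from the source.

Step 1 — Angular frequency: ω = 2π·f = 2π·427 = 2683 rad/s.
Step 2 — Component impedances:
  Z1: Z = 1/(jωC) = -j/(ω·C) = 0 - j7.733 Ω
  Z2: Z = jωL = j·2683·0.0432 = 0 + j115.9 Ω
  Z3: Z = 1/(jωC) = -j/(ω·C) = 0 - j1.272e+05 Ω
  Z4: Z = R = 1000 Ω
  Z5: Z = 1/(jωC) = -j/(ω·C) = 0 - j74.85 Ω
Step 3 — Bridge requires nodal analysis (the Z5 bridge couples midpoints C and D, so the two paths cannot be reduced to a simple series/parallel combination). Setting node B to ground and injecting 1 A at node A, the 3-node admittance system at A, C, D solves to V_A = Z_AB = 13.41 + j107.6 Ω = 108.5∠82.9° Ω.
Step 4 — Source phasor: V = 8.43∠16.5° V = 8.083 + j2.394 V.
Step 5 — Ohm's law: I = V / Z_total = (8.083 + j2.394) / (13.41 + j107.6) = 0.03112 - j0.07123 A.
Step 6 — Convert to polar: |I| = 0.07773 A, ∠I = -66.4°.

I = 0.07773∠-66.4° A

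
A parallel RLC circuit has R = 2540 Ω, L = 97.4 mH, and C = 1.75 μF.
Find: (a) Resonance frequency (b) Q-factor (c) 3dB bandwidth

Step 1 — Resonance: ω₀ = 1/√(LC) = 1/√(0.0974·1.75e-06) = 2422 rad/s.
Step 2 — f₀ = ω₀/(2π) = 385.5 Hz.
Step 3 — Parallel Q: Q = R/(ω₀L) = 2540/(2422·0.0974) = 10.77.
Step 4 — Bandwidth: Δω = ω₀/Q = 225 rad/s; BW = Δω/(2π) = 35.81 Hz.

(a) f₀ = 385.5 Hz  (b) Q = 10.77  (c) BW = 35.81 Hz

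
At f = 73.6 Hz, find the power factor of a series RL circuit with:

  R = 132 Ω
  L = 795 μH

Step 1 — Angular frequency: ω = 2π·f = 2π·73.6 = 462.4 rad/s.
Step 2 — Component impedances:
  R: Z = R = 132 Ω
  L: Z = jωL = j·462.4·0.000795 = 0 + j0.3676 Ω
Step 3 — Series combination: Z_total = R + L = 132 + j0.3676 Ω = 132∠0.2° Ω.
Step 4 — Power factor: PF = cos(φ) = Re(Z)/|Z| = 132/132 = 1.
Step 5 — Type: Im(Z) = 0.3676 ⇒ lagging (phase φ = 0.2°).

PF = 1 (lagging, φ = 0.2°)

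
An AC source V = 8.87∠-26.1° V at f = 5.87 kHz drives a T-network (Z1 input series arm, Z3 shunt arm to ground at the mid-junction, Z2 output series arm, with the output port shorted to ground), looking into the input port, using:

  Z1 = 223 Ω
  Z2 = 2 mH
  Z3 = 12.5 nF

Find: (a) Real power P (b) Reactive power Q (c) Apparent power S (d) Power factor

Step 1 — Angular frequency: ω = 2π·f = 2π·5870 = 3.688e+04 rad/s.
Step 2 — Component impedances:
  Z1: Z = R = 223 Ω
  Z2: Z = jωL = j·3.688e+04·0.002 = 0 + j73.76 Ω
  Z3: Z = 1/(jωC) = -j/(ω·C) = 0 - j2169 Ω
Step 3 — With the output port shorted to ground, the output series arm Z2 runs from the junction to ground; the shunt arm Z3 also runs from the junction to ground. They appear in parallel: Z3 || Z2 = 0 + j76.36 Ω.
Step 4 — Series with input arm Z1: Z_in = Z1 + (Z3 || Z2) = 223 + j76.36 Ω = 235.7∠18.9° Ω.
Step 5 — Source phasor: V = 8.87∠-26.1° V = 7.966 - j3.902 V.
Step 6 — Current: I = V / Z = 0.02661 - j0.02661 A = 0.03763∠-45.0° A.
Step 7 — Complex power: S = V·I* = 0.3158 + j0.1081 VA.
Step 8 — Real power: P = Re(S) = 0.3158 W.
Step 9 — Reactive power: Q = Im(S) = 0.1081 VAR.
Step 10 — Apparent power: |S| = 0.3338 VA.
Step 11 — Power factor: PF = P/|S| = 0.9461 (lagging).

(a) P = 0.3158 W  (b) Q = 0.1081 VAR  (c) S = 0.3338 VA  (d) PF = 0.9461 (lagging)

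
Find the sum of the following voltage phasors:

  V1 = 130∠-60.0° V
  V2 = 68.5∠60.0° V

Step 1 — Convert each phasor to rectangular form:
  V1 = 130·(cos(-60.0°) + j·sin(-60.0°)) = 65 - j112.6 V
  V2 = 68.5·(cos(60.0°) + j·sin(60.0°)) = 34.25 + j59.32 V
Step 2 — Sum components: V_total = 99.25 - j53.26 V.
Step 3 — Convert to polar: |V_total| = 112.6 V, ∠V_total = -28.2°.

V_total = 112.6∠-28.2° V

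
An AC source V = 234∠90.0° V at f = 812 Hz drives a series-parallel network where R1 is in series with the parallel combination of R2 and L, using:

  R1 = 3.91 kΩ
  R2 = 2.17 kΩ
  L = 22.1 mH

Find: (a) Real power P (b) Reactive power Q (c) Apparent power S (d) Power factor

Step 1 — Angular frequency: ω = 2π·f = 2π·812 = 5102 rad/s.
Step 2 — Component impedances:
  R1: Z = R = 3910 Ω
  R2: Z = R = 2170 Ω
  L: Z = jωL = j·5102·0.0221 = 0 + j112.8 Ω
Step 3 — Parallel branch: R2 || L = 1/(1/R2 + 1/L) = 5.843 + j112.4 Ω.
Step 4 — Series with R1: Z_total = R1 + (R2 || L) = 3916 + j112.4 Ω = 3917∠1.6° Ω.
Step 5 — Source phasor: V = 234∠90.0° V = 0 + j234 V.
Step 6 — Current: I = V / Z = 0.001715 + j0.05971 A = 0.05973∠88.4° A.
Step 7 — Complex power: S = V·I* = 13.97 + j0.4012 VA.
Step 8 — Real power: P = Re(S) = 13.97 W.
Step 9 — Reactive power: Q = Im(S) = 0.4012 VAR.
Step 10 — Apparent power: |S| = 13.98 VA.
Step 11 — Power factor: PF = P/|S| = 0.9996 (lagging).

(a) P = 13.97 W  (b) Q = 0.4012 VAR  (c) S = 13.98 VA  (d) PF = 0.9996 (lagging)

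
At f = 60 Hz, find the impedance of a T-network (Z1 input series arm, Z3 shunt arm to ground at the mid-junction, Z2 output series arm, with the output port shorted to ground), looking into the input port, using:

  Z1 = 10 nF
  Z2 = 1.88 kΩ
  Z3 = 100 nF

Step 1 — Angular frequency: ω = 2π·f = 2π·60 = 377 rad/s.
Step 2 — Component impedances:
  Z1: Z = 1/(jωC) = -j/(ω·C) = 0 - j2.653e+05 Ω
  Z2: Z = R = 1880 Ω
  Z3: Z = 1/(jωC) = -j/(ω·C) = 0 - j2.653e+04 Ω
Step 3 — With the output port shorted to ground, the output series arm Z2 runs from the junction to ground; the shunt arm Z3 also runs from the junction to ground. They appear in parallel: Z3 || Z2 = 1871 - j132.6 Ω.
Step 4 — Series with input arm Z1: Z_in = Z1 + (Z3 || Z2) = 1871 - j2.654e+05 Ω = 2.654e+05∠-89.6° Ω.

Z = 1871 - j2.654e+05 Ω = 2.654e+05∠-89.6° Ω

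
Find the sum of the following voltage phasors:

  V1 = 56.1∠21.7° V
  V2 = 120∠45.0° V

Step 1 — Convert each phasor to rectangular form:
  V1 = 56.1·(cos(21.7°) + j·sin(21.7°)) = 52.12 + j20.74 V
  V2 = 120·(cos(45.0°) + j·sin(45.0°)) = 84.85 + j84.85 V
Step 2 — Sum components: V_total = 137 + j105.6 V.
Step 3 — Convert to polar: |V_total| = 173 V, ∠V_total = 37.6°.

V_total = 173∠37.6° V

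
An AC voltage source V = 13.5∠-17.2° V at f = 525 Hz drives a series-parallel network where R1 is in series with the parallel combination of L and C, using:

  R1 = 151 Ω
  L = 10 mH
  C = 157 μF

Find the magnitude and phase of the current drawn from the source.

Step 1 — Angular frequency: ω = 2π·f = 2π·525 = 3299 rad/s.
Step 2 — Component impedances:
  R1: Z = R = 151 Ω
  L: Z = jωL = j·3299·0.01 = 0 + j32.99 Ω
  C: Z = 1/(jωC) = -j/(ω·C) = 0 - j1.931 Ω
Step 3 — Parallel branch: L || C = 1/(1/L + 1/C) = 0 - j2.051 Ω.
Step 4 — Series with R1: Z_total = R1 + (L || C) = 151 - j2.051 Ω = 151∠-0.8° Ω.
Step 5 — Source phasor: V = 13.5∠-17.2° V = 12.9 - j3.992 V.
Step 6 — Ohm's law: I = V / Z_total = (12.9 - j3.992) / (151 - j2.051) = 0.08575 - j0.02527 A.
Step 7 — Convert to polar: |I| = 0.0894 A, ∠I = -16.4°.

I = 0.0894∠-16.4° A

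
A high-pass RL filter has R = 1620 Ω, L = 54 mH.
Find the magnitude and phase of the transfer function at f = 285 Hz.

Step 1 — Angular frequency: ω = 2π·285 = 1791 rad/s.
Step 2 — Transfer function: H(jω) = jωL/(R + jωL).
Step 3 — Numerator jωL = j·96.7; denominator R + jωL = 1620 + j96.7.
Step 4 — H = 0.00355 + j0.05948.
Step 5 — Magnitude: |H| = 0.05958 (-24.5 dB); phase: φ = 86.6°.

|H| = 0.05958 (-24.5 dB), φ = 86.6°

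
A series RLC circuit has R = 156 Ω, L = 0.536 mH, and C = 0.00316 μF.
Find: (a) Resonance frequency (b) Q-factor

Step 1 — Resonance condition Im(Z)=0 gives ω₀ = 1/√(LC).
Step 2 — ω₀ = 1/√(0.000536·3.16e-09) = 7.684e+05 rad/s.
Step 3 — f₀ = ω₀/(2π) = 1.223e+05 Hz.
Step 4 — Series Q: Q = ω₀L/R = 7.684e+05·0.000536/156 = 2.64.

(a) f₀ = 1.223e+05 Hz  (b) Q = 2.64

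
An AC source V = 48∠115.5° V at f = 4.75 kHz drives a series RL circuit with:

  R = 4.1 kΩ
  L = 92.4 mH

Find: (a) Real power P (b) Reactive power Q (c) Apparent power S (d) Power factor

Step 1 — Angular frequency: ω = 2π·f = 2π·4750 = 2.985e+04 rad/s.
Step 2 — Component impedances:
  R: Z = R = 4100 Ω
  L: Z = jωL = j·2.985e+04·0.0924 = 0 + j2758 Ω
Step 3 — Series combination: Z_total = R + L = 4100 + j2758 Ω = 4941∠33.9° Ω.
Step 4 — Source phasor: V = 48∠115.5° V = -20.66 + j43.32 V.
Step 5 — Current: I = V / Z = 0.001423 + j0.00961 A = 0.009714∠81.6° A.
Step 6 — Complex power: S = V·I* = 0.3869 + j0.2602 VA.
Step 7 — Real power: P = Re(S) = 0.3869 W.
Step 8 — Reactive power: Q = Im(S) = 0.2602 VAR.
Step 9 — Apparent power: |S| = 0.4663 VA.
Step 10 — Power factor: PF = P/|S| = 0.8298 (lagging).

(a) P = 0.3869 W  (b) Q = 0.2602 VAR  (c) S = 0.4663 VA  (d) PF = 0.8298 (lagging)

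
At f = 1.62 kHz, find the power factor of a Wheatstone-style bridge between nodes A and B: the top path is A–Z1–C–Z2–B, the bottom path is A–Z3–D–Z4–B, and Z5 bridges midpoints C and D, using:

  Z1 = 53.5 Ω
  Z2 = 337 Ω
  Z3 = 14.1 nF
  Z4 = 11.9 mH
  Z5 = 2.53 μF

Step 1 — Angular frequency: ω = 2π·f = 2π·1620 = 1.018e+04 rad/s.
Step 2 — Component impedances:
  Z1: Z = R = 53.5 Ω
  Z2: Z = R = 337 Ω
  Z3: Z = 1/(jωC) = -j/(ω·C) = 0 - j6968 Ω
  Z4: Z = jωL = j·1.018e+04·0.0119 = 0 + j121.1 Ω
  Z5: Z = 1/(jωC) = -j/(ω·C) = 0 - j38.83 Ω
Step 3 — Bridge requires nodal analysis (the Z5 bridge couples midpoints C and D, so the two paths cannot be reduced to a simple series/parallel combination). Setting node B to ground and injecting 1 A at node A, the 3-node admittance system at A, C, D solves to V_A = Z_AB = 72 + j77.58 Ω = 105.8∠47.1° Ω.
Step 4 — Power factor: PF = cos(φ) = Re(Z)/|Z| = 71.999/105.84 = 0.6803.
Step 5 — Type: Im(Z) = 77.58 ⇒ lagging (phase φ = 47.1°).

PF = 0.6803 (lagging, φ = 47.1°)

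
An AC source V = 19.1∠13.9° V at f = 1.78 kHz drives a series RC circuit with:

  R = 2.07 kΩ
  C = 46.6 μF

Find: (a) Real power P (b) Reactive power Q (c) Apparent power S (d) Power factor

Step 1 — Angular frequency: ω = 2π·f = 2π·1780 = 1.118e+04 rad/s.
Step 2 — Component impedances:
  R: Z = R = 2070 Ω
  C: Z = 1/(jωC) = -j/(ω·C) = 0 - j1.919 Ω
Step 3 — Series combination: Z_total = R + C = 2070 - j1.919 Ω = 2070∠-0.1° Ω.
Step 4 — Source phasor: V = 19.1∠13.9° V = 18.54 + j4.588 V.
Step 5 — Current: I = V / Z = 0.008955 + j0.002225 A = 0.009227∠14.0° A.
Step 6 — Complex power: S = V·I* = 0.1762 - j0.0001634 VA.
Step 7 — Real power: P = Re(S) = 0.1762 W.
Step 8 — Reactive power: Q = Im(S) = -0.0001634 VAR.
Step 9 — Apparent power: |S| = 0.1762 VA.
Step 10 — Power factor: PF = P/|S| = 1 (leading).

(a) P = 0.1762 W  (b) Q = -0.0001634 VAR  (c) S = 0.1762 VA  (d) PF = 1 (leading)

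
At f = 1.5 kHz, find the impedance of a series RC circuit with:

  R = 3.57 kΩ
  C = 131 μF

Step 1 — Angular frequency: ω = 2π·f = 2π·1500 = 9425 rad/s.
Step 2 — Component impedances:
  R: Z = R = 3570 Ω
  C: Z = 1/(jωC) = -j/(ω·C) = 0 - j0.8099 Ω
Step 3 — Series combination: Z_total = R + C = 3570 - j0.8099 Ω = 3570∠-0.0° Ω.

Z = 3570 - j0.8099 Ω = 3570∠-0.0° Ω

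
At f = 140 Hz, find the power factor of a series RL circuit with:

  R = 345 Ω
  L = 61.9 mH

Step 1 — Angular frequency: ω = 2π·f = 2π·140 = 879.6 rad/s.
Step 2 — Component impedances:
  R: Z = R = 345 Ω
  L: Z = jωL = j·879.6·0.0619 = 0 + j54.45 Ω
Step 3 — Series combination: Z_total = R + L = 345 + j54.45 Ω = 349.3∠9.0° Ω.
Step 4 — Power factor: PF = cos(φ) = Re(Z)/|Z| = 345/349.27 = 0.9878.
Step 5 — Type: Im(Z) = 54.45 ⇒ lagging (phase φ = 9.0°).

PF = 0.9878 (lagging, φ = 9.0°)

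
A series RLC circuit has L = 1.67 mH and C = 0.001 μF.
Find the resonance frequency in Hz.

Step 1 — Resonance condition Im(Z)=0 gives ω₀ = 1/√(LC).
Step 2 — ω₀ = 1/√(0.00167·1e-09) = 7.738e+05 rad/s.
Step 3 — f₀ = ω₀/(2π) = 1.232e+05 Hz.

f₀ = 1.232e+05 Hz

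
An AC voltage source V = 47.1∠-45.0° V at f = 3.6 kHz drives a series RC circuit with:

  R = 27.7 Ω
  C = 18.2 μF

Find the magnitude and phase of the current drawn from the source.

Step 1 — Angular frequency: ω = 2π·f = 2π·3600 = 2.262e+04 rad/s.
Step 2 — Component impedances:
  R: Z = R = 27.7 Ω
  C: Z = 1/(jωC) = -j/(ω·C) = 0 - j2.429 Ω
Step 3 — Series combination: Z_total = R + C = 27.7 - j2.429 Ω = 27.81∠-5.0° Ω.
Step 4 — Source phasor: V = 47.1∠-45.0° V = 33.3 - j33.3 V.
Step 5 — Ohm's law: I = V / Z_total = (33.3 - j33.3) / (27.7 - j2.429) = 1.298 - j1.089 A.
Step 6 — Convert to polar: |I| = 1.694 A, ∠I = -40.0°.

I = 1.694∠-40.0° A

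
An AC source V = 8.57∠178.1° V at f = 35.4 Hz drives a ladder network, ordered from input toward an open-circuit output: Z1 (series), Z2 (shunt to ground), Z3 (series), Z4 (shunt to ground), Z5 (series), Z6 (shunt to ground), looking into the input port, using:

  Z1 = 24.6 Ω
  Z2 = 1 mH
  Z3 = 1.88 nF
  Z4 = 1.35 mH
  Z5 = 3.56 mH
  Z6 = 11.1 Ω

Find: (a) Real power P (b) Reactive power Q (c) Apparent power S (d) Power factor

Step 1 — Angular frequency: ω = 2π·f = 2π·35.4 = 222.4 rad/s.
Step 2 — Component impedances:
  Z1: Z = R = 24.6 Ω
  Z2: Z = jωL = j·222.4·0.001 = 0 + j0.2224 Ω
  Z3: Z = 1/(jωC) = -j/(ω·C) = 0 - j2.391e+06 Ω
  Z4: Z = jωL = j·222.4·0.00135 = 0 + j0.3003 Ω
  Z5: Z = jωL = j·222.4·0.00356 = 0 + j0.7918 Ω
  Z6: Z = R = 11.1 Ω
Step 3 — Ladder network (open output): work backward from the far end, alternating series and parallel combinations. Z_in = 24.6 + j0.2224 Ω = 24.6∠0.5° Ω.
Step 4 — Source phasor: V = 8.57∠178.1° V = -8.565 + j0.2841 V.
Step 5 — Current: I = V / Z = -0.348 + j0.0147 A = 0.3484∠177.6° A.
Step 6 — Complex power: S = V·I* = 2.985 + j0.02699 VA.
Step 7 — Real power: P = Re(S) = 2.985 W.
Step 8 — Reactive power: Q = Im(S) = 0.02699 VAR.
Step 9 — Apparent power: |S| = 2.985 VA.
Step 10 — Power factor: PF = P/|S| = 1 (lagging).

(a) P = 2.985 W  (b) Q = 0.02699 VAR  (c) S = 2.985 VA  (d) PF = 1 (lagging)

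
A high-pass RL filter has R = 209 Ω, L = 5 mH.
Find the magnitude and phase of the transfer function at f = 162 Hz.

Step 1 — Angular frequency: ω = 2π·162 = 1018 rad/s.
Step 2 — Transfer function: H(jω) = jωL/(R + jωL).
Step 3 — Numerator jωL = j·5.089; denominator R + jωL = 209 + j5.089.
Step 4 — H = 0.0005926 + j0.02434.
Step 5 — Magnitude: |H| = 0.02434 (-32.3 dB); phase: φ = 88.6°.

|H| = 0.02434 (-32.3 dB), φ = 88.6°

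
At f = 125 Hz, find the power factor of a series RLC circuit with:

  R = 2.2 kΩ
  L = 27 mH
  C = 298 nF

Step 1 — Angular frequency: ω = 2π·f = 2π·125 = 785.4 rad/s.
Step 2 — Component impedances:
  R: Z = R = 2200 Ω
  L: Z = jωL = j·785.4·0.027 = 0 + j21.21 Ω
  C: Z = 1/(jωC) = -j/(ω·C) = 0 - j4273 Ω
Step 3 — Series combination: Z_total = R + L + C = 2200 - j4251 Ω = 4787∠-62.6° Ω.
Step 4 — Power factor: PF = cos(φ) = Re(Z)/|Z| = 2200/4787 = 0.4596.
Step 5 — Type: Im(Z) = -4251 ⇒ leading (phase φ = -62.6°).

PF = 0.4596 (leading, φ = -62.6°)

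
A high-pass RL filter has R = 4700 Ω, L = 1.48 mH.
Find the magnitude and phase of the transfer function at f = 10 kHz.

Step 1 — Angular frequency: ω = 2π·1e+04 = 6.283e+04 rad/s.
Step 2 — Transfer function: H(jω) = jωL/(R + jωL).
Step 3 — Numerator jωL = j·92.99; denominator R + jωL = 4700 + j92.99.
Step 4 — H = 0.0003913 + j0.01978.
Step 5 — Magnitude: |H| = 0.01978 (-34.1 dB); phase: φ = 88.9°.

|H| = 0.01978 (-34.1 dB), φ = 88.9°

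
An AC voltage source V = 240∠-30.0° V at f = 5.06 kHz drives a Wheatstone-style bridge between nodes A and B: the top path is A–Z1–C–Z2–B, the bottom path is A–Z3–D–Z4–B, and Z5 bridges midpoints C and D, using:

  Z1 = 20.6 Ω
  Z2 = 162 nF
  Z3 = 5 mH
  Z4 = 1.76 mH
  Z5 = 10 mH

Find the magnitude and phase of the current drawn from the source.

Step 1 — Angular frequency: ω = 2π·f = 2π·5060 = 3.179e+04 rad/s.
Step 2 — Component impedances:
  Z1: Z = R = 20.6 Ω
  Z2: Z = 1/(jωC) = -j/(ω·C) = 0 - j194.2 Ω
  Z3: Z = jωL = j·3.179e+04·0.005 = 0 + j159 Ω
  Z4: Z = jωL = j·3.179e+04·0.00176 = 0 + j55.96 Ω
  Z5: Z = jωL = j·3.179e+04·0.01 = 0 + j317.9 Ω
Step 3 — Bridge requires nodal analysis (the Z5 bridge couples midpoints C and D, so the two paths cannot be reduced to a simple series/parallel combination). Setting node B to ground and injecting 1 A at node A, the 3-node admittance system at A, C, D solves to V_A = Z_AB = 177.2 + j932.9 Ω = 949.6∠79.2° Ω.
Step 4 — Source phasor: V = 240∠-30.0° V = 207.8 - j120 V.
Step 5 — Ohm's law: I = V / Z_total = (207.8 - j120) / (177.2 + j932.9) = -0.08331 - j0.2386 A.
Step 6 — Convert to polar: |I| = 0.2527 A, ∠I = -109.2°.

I = 0.2527∠-109.2° A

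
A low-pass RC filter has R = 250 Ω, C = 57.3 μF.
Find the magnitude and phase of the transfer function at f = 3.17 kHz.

Step 1 — Angular frequency: ω = 2π·3170 = 1.992e+04 rad/s.
Step 2 — Transfer function: H(jω) = 1/(1 + jωRC).
Step 3 — Denominator: 1 + jωRC = 1 + j·1.992e+04·250·5.73e-05 = 1 + j285.3.
Step 4 — H = 1.228e-05 - j0.003505.
Step 5 — Magnitude: |H| = 0.003505 (-49.1 dB); phase: φ = -89.8°.

|H| = 0.003505 (-49.1 dB), φ = -89.8°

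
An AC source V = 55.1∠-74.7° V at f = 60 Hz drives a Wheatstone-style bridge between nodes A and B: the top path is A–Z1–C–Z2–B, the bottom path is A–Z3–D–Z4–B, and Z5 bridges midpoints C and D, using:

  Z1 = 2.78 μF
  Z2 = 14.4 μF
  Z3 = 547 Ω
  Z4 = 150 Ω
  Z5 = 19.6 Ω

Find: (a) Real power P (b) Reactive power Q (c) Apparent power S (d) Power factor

Step 1 — Angular frequency: ω = 2π·f = 2π·60 = 377 rad/s.
Step 2 — Component impedances:
  Z1: Z = 1/(jωC) = -j/(ω·C) = 0 - j954.2 Ω
  Z2: Z = 1/(jωC) = -j/(ω·C) = 0 - j184.2 Ω
  Z3: Z = R = 547 Ω
  Z4: Z = R = 150 Ω
  Z5: Z = R = 19.6 Ω
Step 3 — Bridge requires nodal analysis (the Z5 bridge couples midpoints C and D, so the two paths cannot be reduced to a simple series/parallel combination). Setting node B to ground and injecting 1 A at node A, the 3-node admittance system at A, C, D solves to V_A = Z_AB = 502.3 - j309.2 Ω = 589.8∠-31.6° Ω.
Step 4 — Source phasor: V = 55.1∠-74.7° V = 14.54 - j53.15 V.
Step 5 — Current: I = V / Z = 0.06823 - j0.06382 A = 0.09342∠-43.1° A.
Step 6 — Complex power: S = V·I* = 4.384 - j2.698 VA.
Step 7 — Real power: P = Re(S) = 4.384 W.
Step 8 — Reactive power: Q = Im(S) = -2.698 VAR.
Step 9 — Apparent power: |S| = 5.148 VA.
Step 10 — Power factor: PF = P/|S| = 0.8516 (leading).

(a) P = 4.384 W  (b) Q = -2.698 VAR  (c) S = 5.148 VA  (d) PF = 0.8516 (leading)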